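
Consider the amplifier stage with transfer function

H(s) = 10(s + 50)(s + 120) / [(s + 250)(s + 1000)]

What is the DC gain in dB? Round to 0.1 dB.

-12.4 dB

H(0) = 10·50·120 / (250·1000) = 0.24
20 log₁₀(0.24) ≈ -12.40 dB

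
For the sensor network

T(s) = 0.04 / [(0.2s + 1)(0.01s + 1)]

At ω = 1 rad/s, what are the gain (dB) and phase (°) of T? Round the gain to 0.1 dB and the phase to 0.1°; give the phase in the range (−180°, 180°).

-28.1 dB, -11.9°

At ω = 1 rad/s:
pole (1 + j1·0.2) = 1 + j0.2 → |·| ≈ 1.0198, ∠ ≈ 11.31°
pole (1 + j1·0.01) = 1 + j0.01 → |·| ≈ 1, ∠ ≈ 0.57°
|T| = 0.04 · 1 / (1.0198 · 1) ≈ 0.039223
Gain = 20 log₁₀(0.039223) ≈ -28.13 dB
∠T = (0°) − (11.31° + 0.57°) = -11.88°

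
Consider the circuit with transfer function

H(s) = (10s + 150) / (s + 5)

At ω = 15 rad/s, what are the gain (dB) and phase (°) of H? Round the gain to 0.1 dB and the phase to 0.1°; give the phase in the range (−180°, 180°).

Substitute s = j15:
Numerator: 10(j15) + 150 = 150 + j150
Denominator: (j15) + 5 = 5 + j15
|N| = √(150² + 150²) ≈ 212.13, ∠N ≈ 45.00°
|D| = √(5² + 15²) ≈ 15.811, ∠D ≈ 71.57°
|H| = 212.13 / 15.811 ≈ 13.417
Gain = 20 log₁₀(13.417) ≈ 22.55 dB
∠H = 45.00° − 71.57° = -26.57°

22.6 dB, -26.6°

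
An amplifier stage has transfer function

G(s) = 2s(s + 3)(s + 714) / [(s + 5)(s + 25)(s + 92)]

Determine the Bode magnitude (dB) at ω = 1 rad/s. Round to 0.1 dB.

At s = jω = j1:
zero (s+3): 3 + j1 → |·| = √(3²+1²) = √10 ≈ 3.1623, ∠ = arctan(1/3) ≈ 18.43°
zero (s+714): 714 + j1 → |·| = √(714²+1²) = √509797 ≈ 714, ∠ = arctan(1/714) ≈ 0.08°
zero at origin: s = j1 → |·| = 1, ∠ = 90.00°
pole (s+5): 5 + j1 → |·| = √(5²+1²) = √26 ≈ 5.099, ∠ = arctan(1/5) ≈ 11.31°
pole (s+25): 25 + j1 → |·| = √(25²+1²) = √626 ≈ 25.02, ∠ = arctan(1/25) ≈ 2.29°
pole (s+92): 92 + j1 → |·| = √(92²+1²) = √8465 ≈ 92.005, ∠ = arctan(1/92) ≈ 0.62°
|G| = 2 · 2257.9 / 11738 ≈ 0.38472
Gain = 20 log₁₀(0.38472) ≈ -8.30 dB

-8.3 dB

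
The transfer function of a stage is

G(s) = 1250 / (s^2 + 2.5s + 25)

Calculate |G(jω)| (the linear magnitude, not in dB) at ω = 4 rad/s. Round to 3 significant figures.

At s = jω = j4:
quadratic: (j4)² + 2.5·j4 + 25 = 9 + j10 → |·| ≈ 13.454, ∠ ≈ 48.01°
|G| = 1250 / 13.454 ≈ 92.909

92.9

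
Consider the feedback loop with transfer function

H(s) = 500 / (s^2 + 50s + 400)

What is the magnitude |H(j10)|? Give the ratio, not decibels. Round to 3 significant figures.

0.857

Substitute s = j10:
Numerator: 500 = 500 + j0
Denominator: (j10)^2 + 50(j10) + 400 = 300 + j500
|N| = √(500² + 0²) ≈ 500, ∠N ≈ 0.00°
|D| = √(300² + 500²) ≈ 583.1, ∠D ≈ 59.04°
|H| = 500 / 583.1 ≈ 0.85749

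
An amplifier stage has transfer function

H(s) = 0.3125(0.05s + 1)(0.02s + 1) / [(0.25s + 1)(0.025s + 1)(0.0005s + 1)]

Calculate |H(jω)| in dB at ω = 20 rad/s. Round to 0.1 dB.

-21.6 dB

At ω = 20 rad/s:
zero (1 + j20·0.05) = 1 + j1 → |·| ≈ 1.4142, ∠ ≈ 45.00°
zero (1 + j20·0.02) = 1 + j0.4 → |·| ≈ 1.077, ∠ ≈ 21.80°
pole (1 + j20·0.25) = 1 + j5 → |·| ≈ 5.099, ∠ ≈ 78.69°
pole (1 + j20·0.025) = 1 + j0.5 → |·| ≈ 1.118, ∠ ≈ 26.57°
pole (1 + j20·0.0005) = 1 + j0.01 → |·| ≈ 1, ∠ ≈ 0.57°
|H| = 0.3125 · 1.4142 · 1.077 / (5.099 · 1.118 · 1) ≈ 0.083493
Gain = 20 log₁₀(0.083493) ≈ -21.57 dB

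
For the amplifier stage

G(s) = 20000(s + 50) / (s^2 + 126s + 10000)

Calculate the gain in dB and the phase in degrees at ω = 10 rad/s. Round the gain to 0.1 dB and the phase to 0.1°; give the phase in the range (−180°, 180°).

At s = jω = j10:
zero (s+50): 50 + j10 → |·| = √(50²+10²) = √2600 ≈ 50.99, ∠ = arctan(10/50) ≈ 11.31°
quadratic: (j10)² + 126·j10 + 10000 = 9900 + j1260 → |·| ≈ 9979.9, ∠ ≈ 7.25°
|G| = 20000 · 50.99 / 9979.9 ≈ 102.19
Gain = 20 log₁₀(102.19) ≈ 40.19 dB
∠G = 11.31° − 7.25° = 4.06°

40.2 dB, 4.1°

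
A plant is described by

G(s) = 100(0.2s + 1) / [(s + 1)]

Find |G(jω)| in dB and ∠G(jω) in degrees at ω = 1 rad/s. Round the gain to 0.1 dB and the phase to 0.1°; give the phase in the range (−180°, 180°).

At ω = 1 rad/s:
zero (1 + j1·0.2) = 1 + j0.2 → |·| ≈ 1.0198, ∠ ≈ 11.31°
pole (1 + j1·1) = 1 + j1 → |·| ≈ 1.4142, ∠ ≈ 45.00°
|G| = 100 · 1.0198 / (1.4142) ≈ 72.111
Gain = 20 log₁₀(72.111) ≈ 37.16 dB
∠G = (11.31°) − (45.00°) = -33.69°

37.2 dB, -33.7°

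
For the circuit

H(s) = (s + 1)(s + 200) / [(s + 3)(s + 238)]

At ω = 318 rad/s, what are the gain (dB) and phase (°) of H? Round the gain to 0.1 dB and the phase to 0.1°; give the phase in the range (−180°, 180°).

At s = jω = j318:
zero (s+1): 1 + j318 → |·| = √(1²+318²) = √101125 ≈ 318, ∠ = arctan(318/1) ≈ 89.82°
zero (s+200): 200 + j318 → |·| = √(200²+318²) = √141124 ≈ 375.66, ∠ = arctan(318/200) ≈ 57.83°
pole (s+3): 3 + j318 → |·| = √(3²+318²) = √101133 ≈ 318.01, ∠ = arctan(318/3) ≈ 89.46°
pole (s+238): 238 + j318 → |·| = √(238²+318²) = √157768 ≈ 397.2, ∠ = arctan(318/238) ≈ 53.19°
|H| = 1 · 1.1946e+05 / 1.2631e+05 ≈ 0.94577
Gain = 20 log₁₀(0.94577) ≈ -0.48 dB
∠H = 147.65° − 142.65° = 5.00°

-0.5 dB, 5.0°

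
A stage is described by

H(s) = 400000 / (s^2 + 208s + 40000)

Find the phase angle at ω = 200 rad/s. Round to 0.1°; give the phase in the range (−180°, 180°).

-90.0°

At s = jω = j200:
quadratic: (j200)² + 208·j200 + 40000 = 0 + j41600 → |·| ≈ 41600, ∠ ≈ 90.00°
∠H = 0.00° − 90.00° = -90.00°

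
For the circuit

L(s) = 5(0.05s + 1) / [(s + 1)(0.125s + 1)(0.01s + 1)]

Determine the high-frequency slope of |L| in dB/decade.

Each pole contributes −20 dB/decade at high frequency; each zero contributes +20 dB/decade.
Net: 1 zero(s) − 3 pole(s) → -40 dB/decade.

-40 dB/decade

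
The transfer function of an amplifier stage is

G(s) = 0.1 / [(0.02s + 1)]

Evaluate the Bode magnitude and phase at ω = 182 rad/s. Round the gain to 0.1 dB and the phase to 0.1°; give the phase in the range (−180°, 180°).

-31.5 dB, -74.6°

At ω = 182 rad/s:
pole (1 + j182·0.02) = 1 + j3.64 → |·| ≈ 3.7749, ∠ ≈ 74.64°
|G| = 0.1 · 1 / (3.7749) ≈ 0.026491
Gain = 20 log₁₀(0.026491) ≈ -31.54 dB
∠G = (0°) − (74.64°) = -74.64°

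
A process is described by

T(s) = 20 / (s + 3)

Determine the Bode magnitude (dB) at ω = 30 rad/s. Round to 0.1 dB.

Substitute s = j30:
Numerator: 20 = 20 + j0
Denominator: (j30) + 3 = 3 + j30
|N| = √(20² + 0²) ≈ 20, ∠N ≈ 0.00°
|D| = √(3² + 30²) ≈ 30.15, ∠D ≈ 84.29°
|T| = 20 / 30.15 ≈ 0.66335
Gain = 20 log₁₀(0.66335) ≈ -3.57 dB

-3.6 dB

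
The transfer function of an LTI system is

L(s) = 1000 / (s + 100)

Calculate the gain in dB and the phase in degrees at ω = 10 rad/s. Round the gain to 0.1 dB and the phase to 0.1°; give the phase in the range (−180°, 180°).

At s = jω = j10:
pole (s+100): 100 + j10 → |·| = √(100²+10²) = √10100 ≈ 100.5, ∠ = arctan(10/100) ≈ 5.71°
|L| = 1000 / 100.5 ≈ 9.9502
Gain = 20 log₁₀(9.9502) ≈ 19.96 dB
∠L = 0.00° − 5.71° = -5.71°

20.0 dB, -5.7°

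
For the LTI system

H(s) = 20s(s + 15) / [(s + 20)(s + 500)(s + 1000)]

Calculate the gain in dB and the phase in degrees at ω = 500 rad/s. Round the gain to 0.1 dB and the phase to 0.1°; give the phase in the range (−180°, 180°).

-38.0 dB, 19.0°

At s = jω = j500:
zero (s+15): 15 + j500 → |·| = √(15²+500²) = √250225 ≈ 500.22, ∠ = arctan(500/15) ≈ 88.28°
zero at origin: s = j500 → |·| = 500, ∠ = 90.00°
pole (s+20): 20 + j500 → |·| = √(20²+500²) = √250400 ≈ 500.4, ∠ = arctan(500/20) ≈ 87.71°
pole (s+500): 500 + j500 → |·| = √(500²+500²) = √500000 ≈ 707.11, ∠ = arctan(500/500) ≈ 45.00°
pole (s+1000): 1000 + j500 → |·| = √(1000²+500²) = √1250000 ≈ 1118, ∠ = arctan(500/1000) ≈ 26.57°
|H| = 20 · 2.5011e+05 / 3.9559e+08 ≈ 0.012645
Gain = 20 log₁₀(0.012645) ≈ -37.96 dB
∠H = 178.28° − 159.28° = 19.00°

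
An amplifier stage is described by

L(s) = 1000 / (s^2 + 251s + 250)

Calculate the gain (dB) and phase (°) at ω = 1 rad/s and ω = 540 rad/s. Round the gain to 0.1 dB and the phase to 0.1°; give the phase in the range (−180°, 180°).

ω = 1: 9.0 dB, -45.2°; ω = 540: -50.1 dB, -155.1°

Substitute s = j1:
Numerator: 1000 = 1000 + j0
Denominator: (j1)^2 + 251(j1) + 250 = 249 + j251
|N| = √(1000² + 0²) ≈ 1000, ∠N ≈ 0.00°
|D| = √(249² + 251²) ≈ 353.56, ∠D ≈ 45.23°
|L| = 1000 / 353.56 ≈ 2.8284
Gain = 20 log₁₀(2.8284) ≈ 9.03 dB
∠L = 0.00° − 45.23° = -45.23°

Substitute s = j540:
Numerator: 1000 = 1000 + j0
Denominator: (j540)^2 + 251(j540) + 250 = -291350 + j135540
|N| = √(1000² + 0²) ≈ 1000, ∠N ≈ 0.00°
|D| = √(291350² + 135540²) ≈ 3.2133e+05, ∠D ≈ 155.05°
|L| = 1000 / 3.2133e+05 ≈ 0.0031121
Gain = 20 log₁₀(0.0031121) ≈ -50.14 dB
∠L = 0.00° − 155.05° = -155.05°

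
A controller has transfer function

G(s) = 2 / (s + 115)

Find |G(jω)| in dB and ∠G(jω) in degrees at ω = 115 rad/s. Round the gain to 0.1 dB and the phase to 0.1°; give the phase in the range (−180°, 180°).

At s = jω = j115:
pole (s+115): 115 + j115 → |·| = √(115²+115²) = √26450 ≈ 162.63, ∠ = arctan(115/115) ≈ 45.00°
|G| = 2 / 162.63 ≈ 0.012298
Gain = 20 log₁₀(0.012298) ≈ -38.20 dB
∠G = 0.00° − 45.00° = -45.00°

-38.2 dB, -45.0°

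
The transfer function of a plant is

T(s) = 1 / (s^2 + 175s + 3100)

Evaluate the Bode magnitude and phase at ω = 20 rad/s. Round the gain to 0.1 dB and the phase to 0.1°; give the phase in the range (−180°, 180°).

Substitute s = j20:
Numerator: 1 = 1 + j0
Denominator: (j20)^2 + 175(j20) + 3100 = 2700 + j3500
|N| = √(1² + 0²) ≈ 1, ∠N ≈ 0.00°
|D| = √(2700² + 3500²) ≈ 4420.4, ∠D ≈ 52.35°
|T| = 1 / 4420.4 ≈ 0.00022622
Gain = 20 log₁₀(0.00022622) ≈ -72.91 dB
∠T = 0.00° − 52.35° = -52.35°

-72.9 dB, -52.4°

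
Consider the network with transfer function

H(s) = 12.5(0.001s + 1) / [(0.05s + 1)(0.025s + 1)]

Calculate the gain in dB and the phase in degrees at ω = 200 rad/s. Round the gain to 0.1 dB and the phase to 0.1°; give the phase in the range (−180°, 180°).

At ω = 200 rad/s:
zero (1 + j200·0.001) = 1 + j0.2 → |·| ≈ 1.0198, ∠ ≈ 11.31°
pole (1 + j200·0.05) = 1 + j10 → |·| ≈ 10.05, ∠ ≈ 84.29°
pole (1 + j200·0.025) = 1 + j5 → |·| ≈ 5.099, ∠ ≈ 78.69°
|H| = 12.5 · 1.0198 / (10.05 · 5.099) ≈ 0.24876
Gain = 20 log₁₀(0.24876) ≈ -12.08 dB
∠H = (11.31°) − (84.29° + 78.69°) = -151.67°

-12.1 dB, -151.7°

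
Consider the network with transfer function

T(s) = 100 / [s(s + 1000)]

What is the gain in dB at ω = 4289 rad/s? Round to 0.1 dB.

At s = jω = j4289:
pole (s+1000): 1000 + j4289 → |·| = √(1000²+4289²) = √19395521 ≈ 4404, ∠ = arctan(4289/1000) ≈ 76.88°
pole at origin: |s| = 4289, ∠ = 90.00° (in denominator)
|T| = 100 / 1.8889e+07 ≈ 5.2941e-06
Gain = 20 log₁₀(5.2941e-06) ≈ -105.52 dB

-105.5 dB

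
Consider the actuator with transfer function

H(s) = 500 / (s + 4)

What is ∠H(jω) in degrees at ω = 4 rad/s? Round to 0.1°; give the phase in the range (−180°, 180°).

At s = jω = j4:
pole (s+4): 4 + j4 → |·| = √(4²+4²) = √32 ≈ 5.6569, ∠ = arctan(4/4) ≈ 45.00°
∠H = 0.00° − 45.00° = -45.00°

-45.0°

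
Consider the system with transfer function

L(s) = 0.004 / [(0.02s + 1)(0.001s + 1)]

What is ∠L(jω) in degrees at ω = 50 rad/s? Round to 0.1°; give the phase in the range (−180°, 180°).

At ω = 50 rad/s:
pole (1 + j50·0.02) = 1 + j1 → |·| ≈ 1.4142, ∠ ≈ 45.00°
pole (1 + j50·0.001) = 1 + j0.05 → |·| ≈ 1.0012, ∠ ≈ 2.86°
∠L = (0°) − (45.00° + 2.86°) = -47.86°

-47.9°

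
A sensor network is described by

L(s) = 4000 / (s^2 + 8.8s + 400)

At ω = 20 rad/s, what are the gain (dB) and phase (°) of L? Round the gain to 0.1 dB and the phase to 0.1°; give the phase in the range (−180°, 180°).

At s = jω = j20:
quadratic: (j20)² + 8.8·j20 + 400 = 0 + j176 → |·| ≈ 176, ∠ ≈ 90.00°
|L| = 4000 / 176 ≈ 22.727
Gain = 20 log₁₀(22.727) ≈ 27.13 dB
∠L = 0.00° − 90.00° = -90.00°

27.1 dB, -90.0°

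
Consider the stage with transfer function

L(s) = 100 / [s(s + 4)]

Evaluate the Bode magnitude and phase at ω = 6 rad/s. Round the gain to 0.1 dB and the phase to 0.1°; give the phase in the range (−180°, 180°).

7.3 dB, -146.3°

At s = jω = j6:
pole (s+4): 4 + j6 → |·| = √(4²+6²) = √52 ≈ 7.2111, ∠ = arctan(6/4) ≈ 56.31°
pole at origin: |s| = 6, ∠ = 90.00° (in denominator)
|L| = 100 / 43.267 ≈ 2.3112
Gain = 20 log₁₀(2.3112) ≈ 7.28 dB
∠L = 0.00° − 146.31° = -146.31°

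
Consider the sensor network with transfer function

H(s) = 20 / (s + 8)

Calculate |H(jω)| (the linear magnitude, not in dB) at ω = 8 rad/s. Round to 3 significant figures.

At s = jω = j8:
pole (s+8): 8 + j8 → |·| = √(8²+8²) = √128 ≈ 11.314, ∠ = arctan(8/8) ≈ 45.00°
|H| = 20 / 11.314 ≈ 1.7677

1.77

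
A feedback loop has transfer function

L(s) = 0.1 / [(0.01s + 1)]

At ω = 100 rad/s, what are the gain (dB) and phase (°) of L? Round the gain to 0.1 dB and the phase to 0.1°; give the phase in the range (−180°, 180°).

At ω = 100 rad/s:
pole (1 + j100·0.01) = 1 + j1 → |·| ≈ 1.4142, ∠ ≈ 45.00°
|L| = 0.1 · 1 / (1.4142) ≈ 0.070711
Gain = 20 log₁₀(0.070711) ≈ -23.01 dB
∠L = (0°) − (45.00°) = -45.00°

-23.0 dB, -45.0°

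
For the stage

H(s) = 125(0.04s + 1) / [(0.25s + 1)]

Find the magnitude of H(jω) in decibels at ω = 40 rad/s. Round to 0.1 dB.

27.4 dB

At ω = 40 rad/s:
zero (1 + j40·0.04) = 1 + j1.6 → |·| ≈ 1.8868, ∠ ≈ 57.99°
pole (1 + j40·0.25) = 1 + j10 → |·| ≈ 10.05, ∠ ≈ 84.29°
|H| = 125 · 1.8868 / (10.05) ≈ 23.468
Gain = 20 log₁₀(23.468) ≈ 27.41 dB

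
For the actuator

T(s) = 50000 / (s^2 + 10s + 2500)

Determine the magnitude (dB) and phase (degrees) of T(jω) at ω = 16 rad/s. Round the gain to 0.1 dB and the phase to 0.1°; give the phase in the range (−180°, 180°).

At s = jω = j16:
quadratic: (j16)² + 10·j16 + 2500 = 2244 + j160 → |·| ≈ 2249.7, ∠ ≈ 4.08°
|T| = 50000 / 2249.7 ≈ 22.225
Gain = 20 log₁₀(22.225) ≈ 26.94 dB
∠T = 0.00° − 4.08° = -4.08°

26.9 dB, -4.1°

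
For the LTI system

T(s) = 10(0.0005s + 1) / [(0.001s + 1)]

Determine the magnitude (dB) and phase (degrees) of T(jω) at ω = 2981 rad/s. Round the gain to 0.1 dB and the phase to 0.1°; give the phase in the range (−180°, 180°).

At ω = 2981 rad/s:
zero (1 + j2981·0.0005) = 1 + j1.4905 → |·| ≈ 1.7949, ∠ ≈ 56.14°
pole (1 + j2981·0.001) = 1 + j2.981 → |·| ≈ 3.1443, ∠ ≈ 71.46°
|T| = 10 · 1.7949 / (3.1443) ≈ 5.7084
Gain = 20 log₁₀(5.7084) ≈ 15.13 dB
∠T = (56.14°) − (71.46°) = -15.32°

15.1 dB, -15.3°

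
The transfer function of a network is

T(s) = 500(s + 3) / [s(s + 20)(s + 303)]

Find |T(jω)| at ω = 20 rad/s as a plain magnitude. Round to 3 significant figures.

0.0589

At s = jω = j20:
zero (s+3): 3 + j20 → |·| = √(3²+20²) = √409 ≈ 20.224, ∠ = arctan(20/3) ≈ 81.47°
pole (s+20): 20 + j20 → |·| = √(20²+20²) = √800 ≈ 28.284, ∠ = arctan(20/20) ≈ 45.00°
pole (s+303): 303 + j20 → |·| = √(303²+20²) = √92209 ≈ 303.66, ∠ = arctan(20/303) ≈ 3.78°
pole at origin: |s| = 20, ∠ = 90.00° (in denominator)
|T| = 500 · 20.224 / 1.7177e+05 ≈ 0.058869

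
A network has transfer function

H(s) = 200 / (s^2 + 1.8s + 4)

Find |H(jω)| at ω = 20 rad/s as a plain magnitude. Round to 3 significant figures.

At s = jω = j20:
quadratic: (j20)² + 1.8·j20 + 4 = -396 + j36 → |·| ≈ 397.63, ∠ ≈ 174.81°
|H| = 200 / 397.63 ≈ 0.50298

0.503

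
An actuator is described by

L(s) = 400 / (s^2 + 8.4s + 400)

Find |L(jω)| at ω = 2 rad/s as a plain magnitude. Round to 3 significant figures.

At s = jω = j2:
quadratic: (j2)² + 8.4·j2 + 400 = 396 + j16.8 → |·| ≈ 396.36, ∠ ≈ 2.43°
|L| = 400 / 396.36 ≈ 1.0092

1.01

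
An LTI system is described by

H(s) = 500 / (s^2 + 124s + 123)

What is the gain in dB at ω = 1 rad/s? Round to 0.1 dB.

9.2 dB

Substitute s = j1:
Numerator: 500 = 500 + j0
Denominator: (j1)^2 + 124(j1) + 123 = 122 + j124
|N| = √(500² + 0²) ≈ 500, ∠N ≈ 0.00°
|D| = √(122² + 124²) ≈ 173.95, ∠D ≈ 45.47°
|H| = 500 / 173.95 ≈ 2.8744
Gain = 20 log₁₀(2.8744) ≈ 9.17 dB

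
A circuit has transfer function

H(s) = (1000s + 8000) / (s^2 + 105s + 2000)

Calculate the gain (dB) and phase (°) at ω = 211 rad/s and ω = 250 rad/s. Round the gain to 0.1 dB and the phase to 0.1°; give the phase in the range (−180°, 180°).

ω = 211: 12.9 dB, -64.7°; ω = 250: 11.6 dB, -68.4°

Substitute s = j211:
Numerator: 1000(j211) + 8000 = 8000 + j211000
Denominator: (j211)^2 + 105(j211) + 2000 = -42521 + j22155
|N| = √(8000² + 211000²) ≈ 2.1115e+05, ∠N ≈ 87.83°
|D| = √(42521² + 22155²) ≈ 47947, ∠D ≈ 152.48°
|H| = 2.1115e+05 / 47947 ≈ 4.4038
Gain = 20 log₁₀(4.4038) ≈ 12.88 dB
∠H = 87.83° − 152.48° = -64.65°

Substitute s = j250:
Numerator: 1000(j250) + 8000 = 8000 + j250000
Denominator: (j250)^2 + 105(j250) + 2000 = -60500 + j26250
|N| = √(8000² + 250000²) ≈ 2.5013e+05, ∠N ≈ 88.17°
|D| = √(60500² + 26250²) ≈ 65949, ∠D ≈ 156.54°
|H| = 2.5013e+05 / 65949 ≈ 3.7928
Gain = 20 log₁₀(3.7928) ≈ 11.58 dB
∠H = 88.17° − 156.54° = -68.37°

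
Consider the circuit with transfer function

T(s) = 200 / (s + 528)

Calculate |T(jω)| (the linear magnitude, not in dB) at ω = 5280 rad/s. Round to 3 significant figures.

0.0377

Substitute s = j5280:
Numerator: 200 = 200 + j0
Denominator: (j5280) + 528 = 528 + j5280
|N| = √(200² + 0²) ≈ 200, ∠N ≈ 0.00°
|D| = √(528² + 5280²) ≈ 5306.3, ∠D ≈ 84.29°
|T| = 200 / 5306.3 ≈ 0.037691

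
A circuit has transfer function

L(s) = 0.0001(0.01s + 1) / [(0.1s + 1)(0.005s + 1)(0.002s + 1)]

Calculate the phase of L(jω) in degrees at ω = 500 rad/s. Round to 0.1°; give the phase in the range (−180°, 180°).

At ω = 500 rad/s:
zero (1 + j500·0.01) = 1 + j5 → |·| ≈ 5.099, ∠ ≈ 78.69°
pole (1 + j500·0.1) = 1 + j50 → |·| ≈ 50.01, ∠ ≈ 88.85°
pole (1 + j500·0.005) = 1 + j2.5 → |·| ≈ 2.6926, ∠ ≈ 68.20°
pole (1 + j500·0.002) = 1 + j1 → |·| ≈ 1.4142, ∠ ≈ 45.00°
∠L = (78.69°) − (88.85° + 68.20° + 45.00°) = -123.36°

-123.4°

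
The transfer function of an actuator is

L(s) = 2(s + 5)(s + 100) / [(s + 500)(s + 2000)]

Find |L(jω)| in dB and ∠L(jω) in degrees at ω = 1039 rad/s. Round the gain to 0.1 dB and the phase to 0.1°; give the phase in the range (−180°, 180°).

-1.6 dB, 82.5°

At s = jω = j1039:
zero (s+5): 5 + j1039 → |·| = √(5²+1039²) = √1079546 ≈ 1039, ∠ = arctan(1039/5) ≈ 89.72°
zero (s+100): 100 + j1039 → |·| = √(100²+1039²) = √1089521 ≈ 1043.8, ∠ = arctan(1039/100) ≈ 84.50°
pole (s+500): 500 + j1039 → |·| = √(500²+1039²) = √1329521 ≈ 1153, ∠ = arctan(1039/500) ≈ 64.30°
pole (s+2000): 2000 + j1039 → |·| = √(2000²+1039²) = √5079521 ≈ 2253.8, ∠ = arctan(1039/2000) ≈ 27.45°
|L| = 2 · 1.0845e+06 / 2.5986e+06 ≈ 0.83468
Gain = 20 log₁₀(0.83468) ≈ -1.57 dB
∠L = 174.22° − 91.75° = 82.47°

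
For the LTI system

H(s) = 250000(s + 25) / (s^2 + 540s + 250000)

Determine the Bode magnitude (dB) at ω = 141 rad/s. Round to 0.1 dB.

At s = jω = j141:
zero (s+25): 25 + j141 → |·| = √(25²+141²) = √20506 ≈ 143.2, ∠ = arctan(141/25) ≈ 79.95°
quadratic: (j141)² + 540·j141 + 250000 = 230119 + j76140 → |·| ≈ 2.4239e+05, ∠ ≈ 18.31°
|H| = 250000 · 143.2 / 2.4239e+05 ≈ 147.7
Gain = 20 log₁₀(147.7) ≈ 43.39 dB

43.4 dB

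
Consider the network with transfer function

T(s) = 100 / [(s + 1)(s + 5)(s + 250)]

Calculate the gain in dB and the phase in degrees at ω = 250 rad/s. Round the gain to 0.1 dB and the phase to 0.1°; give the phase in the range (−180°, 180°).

-106.9 dB, 136.4°

At s = jω = j250:
pole (s+1): 1 + j250 → |·| = √(1²+250²) = √62501 ≈ 250, ∠ = arctan(250/1) ≈ 89.77°
pole (s+5): 5 + j250 → |·| = √(5²+250²) = √62525 ≈ 250.05, ∠ = arctan(250/5) ≈ 88.85°
pole (s+250): 250 + j250 → |·| = √(250²+250²) = √125000 ≈ 353.55, ∠ = arctan(250/250) ≈ 45.00°
|T| = 100 / 2.2101e+07 ≈ 4.5247e-06
Gain = 20 log₁₀(4.5247e-06) ≈ -106.89 dB
∠T = 0.00° − 223.62° = -223.62° ≡ 136.38° (principal value)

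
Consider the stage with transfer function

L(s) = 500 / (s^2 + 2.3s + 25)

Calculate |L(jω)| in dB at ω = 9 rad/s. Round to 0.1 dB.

At s = jω = j9:
quadratic: (j9)² + 2.3·j9 + 25 = -56 + j20.7 → |·| ≈ 59.703, ∠ ≈ 159.71°
|L| = 500 / 59.703 ≈ 8.3748
Gain = 20 log₁₀(8.3748) ≈ 18.46 dB

18.5 dB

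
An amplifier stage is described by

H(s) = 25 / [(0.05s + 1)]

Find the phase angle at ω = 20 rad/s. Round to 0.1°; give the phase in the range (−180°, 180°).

At ω = 20 rad/s:
pole (1 + j20·0.05) = 1 + j1 → |·| ≈ 1.4142, ∠ ≈ 45.00°
∠H = (0°) − (45.00°) = -45.00°

-45.0°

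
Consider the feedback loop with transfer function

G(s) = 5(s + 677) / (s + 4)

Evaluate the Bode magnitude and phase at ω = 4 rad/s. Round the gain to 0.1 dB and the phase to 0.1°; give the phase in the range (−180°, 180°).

55.5 dB, -44.7°

At s = jω = j4:
zero (s+677): 677 + j4 → |·| = √(677²+4²) = √458345 ≈ 677.01, ∠ = arctan(4/677) ≈ 0.34°
pole (s+4): 4 + j4 → |·| = √(4²+4²) = √32 ≈ 5.6569, ∠ = arctan(4/4) ≈ 45.00°
|G| = 5 · 677.01 / 5.6569 ≈ 598.39
Gain = 20 log₁₀(598.39) ≈ 55.54 dB
∠G = 0.34° − 45.00° = -44.66°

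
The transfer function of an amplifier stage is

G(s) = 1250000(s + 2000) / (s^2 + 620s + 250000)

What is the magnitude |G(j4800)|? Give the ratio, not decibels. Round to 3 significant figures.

At s = jω = j4800:
zero (s+2000): 2000 + j4800 → |·| = √(2000²+4800²) = √27040000 ≈ 5200, ∠ = arctan(4800/2000) ≈ 67.38°
quadratic: (j4800)² + 620·j4800 + 250000 = -22790000 + j2976000 → |·| ≈ 2.2983e+07, ∠ ≈ 172.56°
|G| = 1250000 · 5200 / 2.2983e+07 ≈ 282.82

283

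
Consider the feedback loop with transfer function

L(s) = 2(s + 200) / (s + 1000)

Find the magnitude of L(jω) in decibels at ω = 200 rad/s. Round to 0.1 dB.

-5.1 dB

At s = jω = j200:
zero (s+200): 200 + j200 → |·| = √(200²+200²) = √80000 ≈ 282.84, ∠ = arctan(200/200) ≈ 45.00°
pole (s+1000): 1000 + j200 → |·| = √(1000²+200²) = √1040000 ≈ 1019.8, ∠ = arctan(200/1000) ≈ 11.31°
|L| = 2 · 282.84 / 1019.8 ≈ 0.5547
Gain = 20 log₁₀(0.5547) ≈ -5.12 dB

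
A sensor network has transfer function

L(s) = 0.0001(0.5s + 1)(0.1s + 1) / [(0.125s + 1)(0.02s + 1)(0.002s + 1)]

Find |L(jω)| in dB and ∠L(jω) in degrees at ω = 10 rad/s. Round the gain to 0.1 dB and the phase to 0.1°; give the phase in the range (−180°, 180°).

-67.1 dB, 59.9°

At ω = 10 rad/s:
zero (1 + j10·0.5) = 1 + j5 → |·| ≈ 5.099, ∠ ≈ 78.69°
zero (1 + j10·0.1) = 1 + j1 → |·| ≈ 1.4142, ∠ ≈ 45.00°
pole (1 + j10·0.125) = 1 + j1.25 → |·| ≈ 1.6008, ∠ ≈ 51.34°
pole (1 + j10·0.02) = 1 + j0.2 → |·| ≈ 1.0198, ∠ ≈ 11.31°
pole (1 + j10·0.002) = 1 + j0.02 → |·| ≈ 1.0002, ∠ ≈ 1.15°
|L| = 0.0001 · 5.099 · 1.4142 / (1.6008 · 1.0198 · 1.0002) ≈ 0.00044163
Gain = 20 log₁₀(0.00044163) ≈ -67.10 dB
∠L = (78.69° + 45.00°) − (51.34° + 11.31° + 1.15°) = 59.89°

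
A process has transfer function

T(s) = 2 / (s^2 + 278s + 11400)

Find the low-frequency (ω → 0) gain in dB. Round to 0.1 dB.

-75.1 dB

T(0) = 2 / 11400 ≈ 0.00017544
20 log₁₀(0.00017544) ≈ -75.12 dB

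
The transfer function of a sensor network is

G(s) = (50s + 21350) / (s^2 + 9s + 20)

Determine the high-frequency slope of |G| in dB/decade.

Each pole contributes −20 dB/decade at high frequency; each zero contributes +20 dB/decade.
Net: 1 zero(s) − 2 pole(s) → -20 dB/decade.

-20 dB/decade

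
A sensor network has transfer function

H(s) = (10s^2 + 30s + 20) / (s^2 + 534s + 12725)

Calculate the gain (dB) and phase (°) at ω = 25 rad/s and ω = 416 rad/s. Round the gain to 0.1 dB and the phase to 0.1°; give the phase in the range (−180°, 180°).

Substitute s = j25:
Numerator: 10(j25)^2 + 30(j25) + 20 = -6230 + j750
Denominator: (j25)^2 + 534(j25) + 12725 = 12100 + j13350
|N| = √(6230² + 750²) ≈ 6275, ∠N ≈ 173.14°
|D| = √(12100² + 13350²) ≈ 18018, ∠D ≈ 47.81°
|H| = 6275 / 18018 ≈ 0.34826
Gain = 20 log₁₀(0.34826) ≈ -9.16 dB
∠H = 173.14° − 47.81° = 125.33°

Substitute s = j416:
Numerator: 10(j416)^2 + 30(j416) + 20 = -1730540 + j12480
Denominator: (j416)^2 + 534(j416) + 12725 = -160331 + j222144
|N| = √(1730540² + 12480²) ≈ 1.7306e+06, ∠N ≈ 179.59°
|D| = √(160331² + 222144²) ≈ 2.7396e+05, ∠D ≈ 125.82°
|H| = 1.7306e+06 / 2.7396e+05 ≈ 6.317
Gain = 20 log₁₀(6.317) ≈ 16.01 dB
∠H = 179.59° − 125.82° = 53.77°

ω = 25: -9.2 dB, 125.3°; ω = 416: 16.0 dB, 53.8°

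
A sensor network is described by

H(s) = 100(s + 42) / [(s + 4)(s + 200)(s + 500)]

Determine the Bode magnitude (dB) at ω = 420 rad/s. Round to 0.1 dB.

At s = jω = j420:
zero (s+42): 42 + j420 → |·| = √(42²+420²) = √178164 ≈ 422.09, ∠ = arctan(420/42) ≈ 84.29°
pole (s+4): 4 + j420 → |·| = √(4²+420²) = √176416 ≈ 420.02, ∠ = arctan(420/4) ≈ 89.45°
pole (s+200): 200 + j420 → |·| = √(200²+420²) = √216400 ≈ 465.19, ∠ = arctan(420/200) ≈ 64.54°
pole (s+500): 500 + j420 → |·| = √(500²+420²) = √426400 ≈ 652.99, ∠ = arctan(420/500) ≈ 40.03°
|H| = 100 · 422.09 / 1.2759e+08 ≈ 0.00033082
Gain = 20 log₁₀(0.00033082) ≈ -69.61 dB

-69.6 dB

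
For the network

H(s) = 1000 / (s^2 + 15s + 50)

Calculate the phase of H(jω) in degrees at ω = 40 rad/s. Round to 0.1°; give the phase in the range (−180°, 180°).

-158.8°

Substitute s = j40:
Numerator: 1000 = 1000 + j0
Denominator: (j40)^2 + 15(j40) + 50 = -1550 + j600
|N| = √(1000² + 0²) ≈ 1000, ∠N ≈ 0.00°
|D| = √(1550² + 600²) ≈ 1662.1, ∠D ≈ 158.84°
∠H = 0.00° − 158.84° = -158.84°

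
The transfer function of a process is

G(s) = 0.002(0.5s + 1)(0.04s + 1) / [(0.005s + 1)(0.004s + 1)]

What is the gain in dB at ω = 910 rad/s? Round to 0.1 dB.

At ω = 910 rad/s:
zero (1 + j910·0.5) = 1 + j455 → |·| ≈ 455, ∠ ≈ 89.87°
zero (1 + j910·0.04) = 1 + j36.4 → |·| ≈ 36.414, ∠ ≈ 88.43°
pole (1 + j910·0.005) = 1 + j4.55 → |·| ≈ 4.6586, ∠ ≈ 77.60°
pole (1 + j910·0.004) = 1 + j3.64 → |·| ≈ 3.7749, ∠ ≈ 74.64°
|G| = 0.002 · 455 · 36.414 / (4.6586 · 3.7749) ≈ 1.8843
Gain = 20 log₁₀(1.8843) ≈ 5.50 dB

5.5 dB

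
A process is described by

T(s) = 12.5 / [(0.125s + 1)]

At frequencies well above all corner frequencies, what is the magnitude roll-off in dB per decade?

Each pole contributes −20 dB/decade at high frequency; each zero contributes +20 dB/decade.
Net: 0 zero(s) − 1 pole(s) → -20 dB/decade.

-20 dB/decade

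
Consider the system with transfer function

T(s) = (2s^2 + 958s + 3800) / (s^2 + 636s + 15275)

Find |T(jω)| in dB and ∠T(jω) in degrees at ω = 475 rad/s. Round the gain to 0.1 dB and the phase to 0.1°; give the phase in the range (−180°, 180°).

Substitute s = j475:
Numerator: 2(j475)^2 + 958(j475) + 3800 = -447450 + j455050
Denominator: (j475)^2 + 636(j475) + 15275 = -210350 + j302100
|N| = √(447450² + 455050²) ≈ 6.3819e+05, ∠N ≈ 134.52°
|D| = √(210350² + 302100²) ≈ 3.6812e+05, ∠D ≈ 124.85°
|T| = 6.3819e+05 / 3.6812e+05 ≈ 1.7336
Gain = 20 log₁₀(1.7336) ≈ 4.78 dB
∠T = 134.52° − 124.85° = 9.67°

4.8 dB, 9.7°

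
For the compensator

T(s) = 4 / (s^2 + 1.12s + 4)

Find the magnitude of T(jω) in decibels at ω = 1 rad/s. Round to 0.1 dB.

1.9 dB

At s = jω = j1:
quadratic: (j1)² + 1.12·j1 + 4 = 3 + j1.12 → |·| ≈ 3.2022, ∠ ≈ 20.47°
|T| = 4 / 3.2022 ≈ 1.2491
Gain = 20 log₁₀(1.2491) ≈ 1.93 dB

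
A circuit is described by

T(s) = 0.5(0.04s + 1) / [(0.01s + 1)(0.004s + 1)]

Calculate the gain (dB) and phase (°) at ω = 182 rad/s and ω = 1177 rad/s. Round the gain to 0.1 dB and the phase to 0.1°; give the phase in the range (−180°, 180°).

At ω = 182 rad/s:
zero (1 + j182·0.04) = 1 + j7.28 → |·| ≈ 7.3484, ∠ ≈ 82.18°
pole (1 + j182·0.01) = 1 + j1.82 → |·| ≈ 2.0766, ∠ ≈ 61.21°
pole (1 + j182·0.004) = 1 + j0.728 → |·| ≈ 1.2369, ∠ ≈ 36.05°
|T| = 0.5 · 7.3484 / (2.0766 · 1.2369) ≈ 1.4305
Gain = 20 log₁₀(1.4305) ≈ 3.11 dB
∠T = (82.18°) − (61.21° + 36.05°) = -15.08°

At ω = 1177 rad/s:
zero (1 + j1177·0.04) = 1 + j47.08 → |·| ≈ 47.091, ∠ ≈ 88.78°
pole (1 + j1177·0.01) = 1 + j11.77 → |·| ≈ 11.812, ∠ ≈ 85.14°
pole (1 + j1177·0.004) = 1 + j4.708 → |·| ≈ 4.813, ∠ ≈ 78.01°
|T| = 0.5 · 47.091 / (11.812 · 4.813) ≈ 0.41416
Gain = 20 log₁₀(0.41416) ≈ -7.66 dB
∠T = (88.78°) − (85.14° + 78.01°) = -74.37°

ω = 182: 3.1 dB, -15.1°; ω = 1177: -7.7 dB, -74.4°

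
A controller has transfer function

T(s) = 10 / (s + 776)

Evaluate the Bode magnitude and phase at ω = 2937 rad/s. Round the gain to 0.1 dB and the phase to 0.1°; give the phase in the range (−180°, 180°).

-49.7 dB, -75.2°

At s = jω = j2937:
pole (s+776): 776 + j2937 → |·| = √(776²+2937²) = √9228145 ≈ 3037.8, ∠ = arctan(2937/776) ≈ 75.20°
|T| = 10 / 3037.8 ≈ 0.0032919
Gain = 20 log₁₀(0.0032919) ≈ -49.65 dB
∠T = 0.00° − 75.20° = -75.20°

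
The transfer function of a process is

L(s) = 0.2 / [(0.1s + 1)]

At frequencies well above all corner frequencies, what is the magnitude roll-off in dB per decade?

-20 dB/decade

Each pole contributes −20 dB/decade at high frequency; each zero contributes +20 dB/decade.
Net: 0 zero(s) − 1 pole(s) → -20 dB/decade.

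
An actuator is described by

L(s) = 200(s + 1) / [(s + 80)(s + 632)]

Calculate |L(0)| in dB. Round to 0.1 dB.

-48.1 dB

L(0) = 200·1 / (80·632) ≈ 0.0039557
20 log₁₀(0.0039557) ≈ -48.06 dB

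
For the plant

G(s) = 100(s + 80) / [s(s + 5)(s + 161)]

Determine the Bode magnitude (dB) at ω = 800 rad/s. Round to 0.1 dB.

-76.3 dB

At s = jω = j800:
zero (s+80): 80 + j800 → |·| = √(80²+800²) = √646400 ≈ 803.99, ∠ = arctan(800/80) ≈ 84.29°
pole (s+5): 5 + j800 → |·| = √(5²+800²) = √640025 ≈ 800.02, ∠ = arctan(800/5) ≈ 89.64°
pole (s+161): 161 + j800 → |·| = √(161²+800²) = √665921 ≈ 816.04, ∠ = arctan(800/161) ≈ 78.62°
pole at origin: |s| = 800, ∠ = 90.00° (in denominator)
|G| = 100 · 803.99 / 5.2228e+08 ≈ 0.00015394
Gain = 20 log₁₀(0.00015394) ≈ -76.25 dB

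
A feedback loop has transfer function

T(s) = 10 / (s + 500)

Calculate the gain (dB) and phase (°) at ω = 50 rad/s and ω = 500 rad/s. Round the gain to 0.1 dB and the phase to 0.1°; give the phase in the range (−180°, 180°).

ω = 50: -34.0 dB, -5.7°; ω = 500: -37.0 dB, -45.0°

Substitute s = j50:
Numerator: 10 = 10 + j0
Denominator: (j50) + 500 = 500 + j50
|N| = √(10² + 0²) ≈ 10, ∠N ≈ 0.00°
|D| = √(500² + 50²) ≈ 502.49, ∠D ≈ 5.71°
|T| = 10 / 502.49 ≈ 0.019901
Gain = 20 log₁₀(0.019901) ≈ -34.02 dB
∠T = 0.00° − 5.71° = -5.71°

Substitute s = j500:
Numerator: 10 = 10 + j0
Denominator: (j500) + 500 = 500 + j500
|N| = √(10² + 0²) ≈ 10, ∠N ≈ 0.00°
|D| = √(500² + 500²) ≈ 707.11, ∠D ≈ 45.00°
|T| = 10 / 707.11 ≈ 0.014142
Gain = 20 log₁₀(0.014142) ≈ -36.99 dB
∠T = 0.00° − 45.00° = -45.00°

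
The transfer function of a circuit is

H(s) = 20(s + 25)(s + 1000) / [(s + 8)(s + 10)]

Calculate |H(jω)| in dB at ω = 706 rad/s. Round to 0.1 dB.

At s = jω = j706:
zero (s+25): 25 + j706 → |·| = √(25²+706²) = √499061 ≈ 706.44, ∠ = arctan(706/25) ≈ 87.97°
zero (s+1000): 1000 + j706 → |·| = √(1000²+706²) = √1498436 ≈ 1224.1, ∠ = arctan(706/1000) ≈ 35.22°
pole (s+8): 8 + j706 → |·| = √(8²+706²) = √498500 ≈ 706.05, ∠ = arctan(706/8) ≈ 89.35°
pole (s+10): 10 + j706 → |·| = √(10²+706²) = √498536 ≈ 706.07, ∠ = arctan(706/10) ≈ 89.19°
|H| = 20 · 8.6475e+05 / 4.9852e+05 ≈ 34.693
Gain = 20 log₁₀(34.693) ≈ 30.80 dB

30.8 dB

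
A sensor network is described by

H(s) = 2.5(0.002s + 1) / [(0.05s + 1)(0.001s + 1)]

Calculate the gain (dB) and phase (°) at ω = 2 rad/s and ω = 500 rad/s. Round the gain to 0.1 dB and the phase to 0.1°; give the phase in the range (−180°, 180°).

ω = 2: 7.9 dB, -5.6°; ω = 500: -18.0 dB, -69.3°

At ω = 2 rad/s:
zero (1 + j2·0.002) = 1 + j0.004 → |·| ≈ 1, ∠ ≈ 0.23°
pole (1 + j2·0.05) = 1 + j0.1 → |·| ≈ 1.005, ∠ ≈ 5.71°
pole (1 + j2·0.001) = 1 + j0.002 → |·| ≈ 1, ∠ ≈ 0.11°
|H| = 2.5 · 1 / (1.005 · 1) ≈ 2.4876
Gain = 20 log₁₀(2.4876) ≈ 7.92 dB
∠H = (0.23°) − (5.71° + 0.11°) = -5.59°

At ω = 500 rad/s:
zero (1 + j500·0.002) = 1 + j1 → |·| ≈ 1.4142, ∠ ≈ 45.00°
pole (1 + j500·0.05) = 1 + j25 → |·| ≈ 25.02, ∠ ≈ 87.71°
pole (1 + j500·0.001) = 1 + j0.5 → |·| ≈ 1.118, ∠ ≈ 26.57°
|H| = 2.5 · 1.4142 / (25.02 · 1.118) ≈ 0.12639
Gain = 20 log₁₀(0.12639) ≈ -17.97 dB
∠H = (45.00°) − (87.71° + 26.57°) = -69.28°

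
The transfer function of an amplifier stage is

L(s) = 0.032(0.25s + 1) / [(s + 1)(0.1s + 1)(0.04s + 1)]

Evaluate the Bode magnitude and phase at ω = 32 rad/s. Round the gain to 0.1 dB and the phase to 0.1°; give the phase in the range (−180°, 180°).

-56.6 dB, -130.0°

At ω = 32 rad/s:
zero (1 + j32·0.25) = 1 + j8 → |·| ≈ 8.0623, ∠ ≈ 82.87°
pole (1 + j32·1) = 1 + j32 → |·| ≈ 32.016, ∠ ≈ 88.21°
pole (1 + j32·0.1) = 1 + j3.2 → |·| ≈ 3.3526, ∠ ≈ 72.65°
pole (1 + j32·0.04) = 1 + j1.28 → |·| ≈ 1.6243, ∠ ≈ 52.00°
|L| = 0.032 · 8.0623 / (32.016 · 3.3526 · 1.6243) ≈ 0.0014798
Gain = 20 log₁₀(0.0014798) ≈ -56.60 dB
∠L = (82.87°) − (88.21° + 72.65° + 52.00°) = -129.99°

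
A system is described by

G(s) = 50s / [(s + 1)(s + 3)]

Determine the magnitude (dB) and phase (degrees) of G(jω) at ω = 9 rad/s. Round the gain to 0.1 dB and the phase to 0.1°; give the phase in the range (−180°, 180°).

14.4 dB, -65.2°

At s = jω = j9:
zero at origin: s = j9 → |·| = 9, ∠ = 90.00°
pole (s+1): 1 + j9 → |·| = √(1²+9²) = √82 ≈ 9.0554, ∠ = arctan(9/1) ≈ 83.66°
pole (s+3): 3 + j9 → |·| = √(3²+9²) = √90 ≈ 9.4868, ∠ = arctan(9/3) ≈ 71.57°
|G| = 50 · 9 / 85.907 ≈ 5.2382
Gain = 20 log₁₀(5.2382) ≈ 14.38 dB
∠G = 90.00° − 155.23° = -65.23°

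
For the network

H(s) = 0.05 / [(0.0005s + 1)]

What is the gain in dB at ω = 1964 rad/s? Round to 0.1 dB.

At ω = 1964 rad/s:
pole (1 + j1964·0.0005) = 1 + j0.982 → |·| ≈ 1.4015, ∠ ≈ 44.48°
|H| = 0.05 · 1 / (1.4015) ≈ 0.035676
Gain = 20 log₁₀(0.035676) ≈ -28.95 dB

-29.0 dB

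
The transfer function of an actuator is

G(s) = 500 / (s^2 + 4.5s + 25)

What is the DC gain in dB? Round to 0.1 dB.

G(0) = 500 / 25 = 20
20 log₁₀(20) ≈ 26.02 dB

26.0 dB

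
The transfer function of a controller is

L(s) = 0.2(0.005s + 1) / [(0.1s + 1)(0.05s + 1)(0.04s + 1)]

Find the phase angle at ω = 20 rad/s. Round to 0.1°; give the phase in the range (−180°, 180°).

-141.4°

At ω = 20 rad/s:
zero (1 + j20·0.005) = 1 + j0.1 → |·| ≈ 1.005, ∠ ≈ 5.71°
pole (1 + j20·0.1) = 1 + j2 → |·| ≈ 2.2361, ∠ ≈ 63.43°
pole (1 + j20·0.05) = 1 + j1 → |·| ≈ 1.4142, ∠ ≈ 45.00°
pole (1 + j20·0.04) = 1 + j0.8 → |·| ≈ 1.2806, ∠ ≈ 38.66°
∠L = (5.71°) − (63.43° + 45.00° + 38.66°) = -141.38°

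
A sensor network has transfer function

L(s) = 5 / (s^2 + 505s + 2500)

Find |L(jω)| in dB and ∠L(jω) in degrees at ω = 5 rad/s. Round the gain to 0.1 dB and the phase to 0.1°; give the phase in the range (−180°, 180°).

-57.0 dB, -45.6°

Substitute s = j5:
Numerator: 5 = 5 + j0
Denominator: (j5)^2 + 505(j5) + 2500 = 2475 + j2525
|N| = √(5² + 0²) ≈ 5, ∠N ≈ 0.00°
|D| = √(2475² + 2525²) ≈ 3535.7, ∠D ≈ 45.57°
|L| = 5 / 3535.7 ≈ 0.0014141
Gain = 20 log₁₀(0.0014141) ≈ -56.99 dB
∠L = 0.00° − 45.57° = -45.57°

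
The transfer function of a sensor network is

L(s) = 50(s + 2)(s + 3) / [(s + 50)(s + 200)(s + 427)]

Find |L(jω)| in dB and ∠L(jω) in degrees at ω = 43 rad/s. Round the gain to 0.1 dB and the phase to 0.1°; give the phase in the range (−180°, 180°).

-35.9 dB, 114.8°

At s = jω = j43:
zero (s+2): 2 + j43 → |·| = √(2²+43²) = √1853 ≈ 43.046, ∠ = arctan(43/2) ≈ 87.34°
zero (s+3): 3 + j43 → |·| = √(3²+43²) = √1858 ≈ 43.105, ∠ = arctan(43/3) ≈ 86.01°
pole (s+50): 50 + j43 → |·| = √(50²+43²) = √4349 ≈ 65.947, ∠ = arctan(43/50) ≈ 40.70°
pole (s+200): 200 + j43 → |·| = √(200²+43²) = √41849 ≈ 204.57, ∠ = arctan(43/200) ≈ 12.13°
pole (s+427): 427 + j43 → |·| = √(427²+43²) = √184178 ≈ 429.16, ∠ = arctan(43/427) ≈ 5.75°
|L| = 50 · 1855.5 / 5.7897e+06 ≈ 0.016024
Gain = 20 log₁₀(0.016024) ≈ -35.90 dB
∠L = 173.35° − 58.58° = 114.77°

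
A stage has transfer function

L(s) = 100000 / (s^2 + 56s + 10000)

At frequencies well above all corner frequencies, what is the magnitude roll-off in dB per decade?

-40 dB/decade

Each pole contributes −20 dB/decade at high frequency; each zero contributes +20 dB/decade.
Net: 0 zero(s) − 2 pole(s) → -40 dB/decade.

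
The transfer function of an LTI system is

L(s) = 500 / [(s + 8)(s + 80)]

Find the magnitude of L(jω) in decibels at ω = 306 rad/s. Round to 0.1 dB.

At s = jω = j306:
pole (s+8): 8 + j306 → |·| = √(8²+306²) = √93700 ≈ 306.1, ∠ = arctan(306/8) ≈ 88.50°
pole (s+80): 80 + j306 → |·| = √(80²+306²) = √100036 ≈ 316.28, ∠ = arctan(306/80) ≈ 75.35°
|L| = 500 / 96813 ≈ 0.0051646
Gain = 20 log₁₀(0.0051646) ≈ -45.74 dB

-45.7 dB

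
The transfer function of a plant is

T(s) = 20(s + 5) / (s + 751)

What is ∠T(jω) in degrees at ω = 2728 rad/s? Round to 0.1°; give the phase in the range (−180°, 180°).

15.3°

At s = jω = j2728:
zero (s+5): 5 + j2728 → |·| = √(5²+2728²) = √7442009 ≈ 2728, ∠ = arctan(2728/5) ≈ 89.89°
pole (s+751): 751 + j2728 → |·| = √(751²+2728²) = √8005985 ≈ 2829.5, ∠ = arctan(2728/751) ≈ 74.61°
∠T = 89.89° − 74.61° = 15.28°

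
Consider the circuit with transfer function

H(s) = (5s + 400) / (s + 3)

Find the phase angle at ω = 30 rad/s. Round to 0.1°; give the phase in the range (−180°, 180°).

-63.7°

Substitute s = j30:
Numerator: 5(j30) + 400 = 400 + j150
Denominator: (j30) + 3 = 3 + j30
|N| = √(400² + 150²) ≈ 427.2, ∠N ≈ 20.56°
|D| = √(3² + 30²) ≈ 30.15, ∠D ≈ 84.29°
∠H = 20.56° − 84.29° = -63.73°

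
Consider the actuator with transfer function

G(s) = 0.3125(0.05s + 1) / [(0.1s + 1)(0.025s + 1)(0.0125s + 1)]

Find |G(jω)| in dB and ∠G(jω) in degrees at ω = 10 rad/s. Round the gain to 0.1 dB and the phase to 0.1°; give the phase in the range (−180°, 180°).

At ω = 10 rad/s:
zero (1 + j10·0.05) = 1 + j0.5 → |·| ≈ 1.118, ∠ ≈ 26.57°
pole (1 + j10·0.1) = 1 + j1 → |·| ≈ 1.4142, ∠ ≈ 45.00°
pole (1 + j10·0.025) = 1 + j0.25 → |·| ≈ 1.0308, ∠ ≈ 14.04°
pole (1 + j10·0.0125) = 1 + j0.125 → |·| ≈ 1.0078, ∠ ≈ 7.13°
|G| = 0.3125 · 1.118 / (1.4142 · 1.0308 · 1.0078) ≈ 0.23781
Gain = 20 log₁₀(0.23781) ≈ -12.48 dB
∠G = (26.57°) − (45.00° + 14.04° + 7.13°) = -39.60°

-12.5 dB, -39.6°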